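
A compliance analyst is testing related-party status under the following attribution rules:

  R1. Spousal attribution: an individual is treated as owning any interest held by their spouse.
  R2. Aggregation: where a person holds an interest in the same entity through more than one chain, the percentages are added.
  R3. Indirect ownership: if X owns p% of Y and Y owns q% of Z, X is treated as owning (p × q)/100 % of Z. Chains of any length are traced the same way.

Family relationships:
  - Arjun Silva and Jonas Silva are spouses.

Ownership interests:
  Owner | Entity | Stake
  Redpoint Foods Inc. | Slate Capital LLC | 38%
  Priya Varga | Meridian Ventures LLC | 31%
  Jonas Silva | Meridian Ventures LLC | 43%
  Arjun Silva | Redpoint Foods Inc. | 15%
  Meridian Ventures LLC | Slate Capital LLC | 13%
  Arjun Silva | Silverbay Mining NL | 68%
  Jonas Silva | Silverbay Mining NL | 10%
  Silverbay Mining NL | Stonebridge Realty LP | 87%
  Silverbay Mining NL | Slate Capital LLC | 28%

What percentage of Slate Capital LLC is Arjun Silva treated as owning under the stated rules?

By spousal attribution (R1), Arjun Silva is treated as also owning Jonas Silva's interest in Silverbay Mining NL, giving 68% + 10% = 78%.
By spousal attribution (R1), Arjun Silva is treated as owning Jonas Silva's 43% interest in Meridian Ventures LLC.
Chain via Silverbay Mining NL (R3): 78% × 28% = 21.84% of Slate Capital LLC.
Chain via Redpoint Foods Inc. (R3): 15% × 38% = 5.7% of Slate Capital LLC.
Chain via Meridian Ventures LLC (R3): 43% × 13% = 5.59% of Slate Capital LLC.
Aggregating (R2): 21.84% + 5.7% + 5.59% = 33.13%.

33.13%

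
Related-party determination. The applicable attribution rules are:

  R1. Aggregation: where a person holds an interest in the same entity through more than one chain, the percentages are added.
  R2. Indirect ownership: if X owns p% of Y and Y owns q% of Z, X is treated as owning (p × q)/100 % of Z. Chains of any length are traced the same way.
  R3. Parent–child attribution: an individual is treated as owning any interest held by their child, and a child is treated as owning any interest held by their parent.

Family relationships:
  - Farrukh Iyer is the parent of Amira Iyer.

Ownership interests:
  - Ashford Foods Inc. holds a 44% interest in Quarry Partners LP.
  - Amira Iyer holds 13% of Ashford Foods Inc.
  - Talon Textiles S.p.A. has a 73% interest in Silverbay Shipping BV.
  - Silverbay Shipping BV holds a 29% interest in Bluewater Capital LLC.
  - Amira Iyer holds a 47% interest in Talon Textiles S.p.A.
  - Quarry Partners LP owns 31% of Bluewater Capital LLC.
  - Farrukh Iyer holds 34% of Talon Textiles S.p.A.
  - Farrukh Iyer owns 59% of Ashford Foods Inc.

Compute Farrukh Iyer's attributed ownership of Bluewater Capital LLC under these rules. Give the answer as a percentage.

26.9685%

By parent–child attribution (R3), Farrukh Iyer is treated as also owning Amira Iyer's interest in Talon Textiles S.p.A, giving 34% + 47% = 81%.
By parent–child attribution (R3), Farrukh Iyer is treated as also owning Amira Iyer's interest in Ashford Foods Inc, giving 59% + 13% = 72%.
Chain via Talon Textiles S.p.A. → Silverbay Shipping BV (R2): 81% × 73% × 29% = 17.1477% of Bluewater Capital LLC.
Chain via Ashford Foods Inc. → Quarry Partners LP (R2): 72% × 44% × 31% = 9.8208% of Bluewater Capital LLC.
Aggregating (R1): 17.1477% + 9.8208% = 26.9685%.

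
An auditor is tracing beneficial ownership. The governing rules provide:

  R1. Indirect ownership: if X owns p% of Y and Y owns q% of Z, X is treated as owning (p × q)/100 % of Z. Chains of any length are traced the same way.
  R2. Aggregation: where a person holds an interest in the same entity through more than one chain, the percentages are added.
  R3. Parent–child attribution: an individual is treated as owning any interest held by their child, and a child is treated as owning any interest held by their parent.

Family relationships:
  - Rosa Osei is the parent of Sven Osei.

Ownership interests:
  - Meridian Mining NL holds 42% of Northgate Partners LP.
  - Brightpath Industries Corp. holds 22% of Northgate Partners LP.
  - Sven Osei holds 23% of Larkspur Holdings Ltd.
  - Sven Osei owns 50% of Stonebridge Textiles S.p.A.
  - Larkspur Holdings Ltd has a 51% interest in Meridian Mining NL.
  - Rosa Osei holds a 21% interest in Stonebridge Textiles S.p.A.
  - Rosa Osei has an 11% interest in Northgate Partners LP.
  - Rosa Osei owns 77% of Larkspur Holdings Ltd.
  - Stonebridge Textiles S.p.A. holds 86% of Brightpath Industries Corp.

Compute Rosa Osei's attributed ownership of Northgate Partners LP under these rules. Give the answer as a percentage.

By parent–child attribution (R3), Rosa Osei is treated as also owning Sven Osei's interest in Stonebridge Textiles S.p.A, giving 21% + 50% = 71%.
By parent–child attribution (R3), Rosa Osei is treated as also owning Sven Osei's interest in Larkspur Holdings Ltd, giving 77% + 23% = 100%.
Chain via Stonebridge Textiles S.p.A. → Brightpath Industries Corp. (R1): 71% × 86% × 22% = 13.4332% of Northgate Partners LP.
Chain via Larkspur Holdings Ltd → Meridian Mining NL (R1): 100% × 51% × 42% = 21.42% of Northgate Partners LP.
Direct interest in Northgate Partners LP: 11%.
Aggregating (R2): 13.4332% + 21.42% + 11% = 45.8532%.

45.8532%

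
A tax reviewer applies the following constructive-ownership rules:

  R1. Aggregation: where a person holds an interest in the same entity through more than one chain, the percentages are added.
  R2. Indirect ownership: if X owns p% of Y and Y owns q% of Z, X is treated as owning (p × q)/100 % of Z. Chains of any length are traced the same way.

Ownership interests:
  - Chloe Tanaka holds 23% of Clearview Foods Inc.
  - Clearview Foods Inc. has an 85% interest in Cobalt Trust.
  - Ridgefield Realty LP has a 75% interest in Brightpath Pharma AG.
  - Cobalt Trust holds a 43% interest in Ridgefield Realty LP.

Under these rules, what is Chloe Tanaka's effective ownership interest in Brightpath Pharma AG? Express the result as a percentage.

Chain via Clearview Foods Inc. → Cobalt Trust → Ridgefield Realty LP (R2): 23% × 85% × 43% × 75% = 6.304875% of Brightpath Pharma AG.

6.304875%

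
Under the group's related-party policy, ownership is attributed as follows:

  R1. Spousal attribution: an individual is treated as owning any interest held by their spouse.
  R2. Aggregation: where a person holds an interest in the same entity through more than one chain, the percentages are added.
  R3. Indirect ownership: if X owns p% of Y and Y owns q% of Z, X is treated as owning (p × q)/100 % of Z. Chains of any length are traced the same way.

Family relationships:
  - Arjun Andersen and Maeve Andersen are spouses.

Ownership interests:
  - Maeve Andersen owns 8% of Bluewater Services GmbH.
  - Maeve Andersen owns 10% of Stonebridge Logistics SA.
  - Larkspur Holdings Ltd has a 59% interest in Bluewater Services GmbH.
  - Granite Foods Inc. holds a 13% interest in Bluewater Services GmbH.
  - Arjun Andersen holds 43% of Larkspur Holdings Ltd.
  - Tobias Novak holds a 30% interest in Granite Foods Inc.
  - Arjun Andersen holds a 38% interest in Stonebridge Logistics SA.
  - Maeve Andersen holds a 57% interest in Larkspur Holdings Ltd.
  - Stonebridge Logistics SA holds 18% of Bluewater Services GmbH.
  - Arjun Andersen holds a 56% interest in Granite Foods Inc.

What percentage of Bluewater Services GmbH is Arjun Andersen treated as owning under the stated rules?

By spousal attribution (R1), Arjun Andersen is treated as also owning Maeve Andersen's interest in Stonebridge Logistics SA, giving 38% + 10% = 48%.
By spousal attribution (R1), Arjun Andersen is treated as also owning Maeve Andersen's interest in Larkspur Holdings Ltd, giving 43% + 57% = 100%.
By spousal attribution (R1), Arjun Andersen is treated as owning Maeve Andersen's 8% interest in Bluewater Services GmbH.
Chain via Stonebridge Logistics SA (R3): 48% × 18% = 8.64% of Bluewater Services GmbH.
Chain via Larkspur Holdings Ltd (R3): 100% × 59% = 59% of Bluewater Services GmbH.
Chain via Granite Foods Inc. (R3): 56% × 13% = 7.28% of Bluewater Services GmbH.
Direct interest in Bluewater Services GmbH: 8%.
Aggregating (R2): 8.64% + 59% + 7.28% + 8% = 82.92%.

82.92%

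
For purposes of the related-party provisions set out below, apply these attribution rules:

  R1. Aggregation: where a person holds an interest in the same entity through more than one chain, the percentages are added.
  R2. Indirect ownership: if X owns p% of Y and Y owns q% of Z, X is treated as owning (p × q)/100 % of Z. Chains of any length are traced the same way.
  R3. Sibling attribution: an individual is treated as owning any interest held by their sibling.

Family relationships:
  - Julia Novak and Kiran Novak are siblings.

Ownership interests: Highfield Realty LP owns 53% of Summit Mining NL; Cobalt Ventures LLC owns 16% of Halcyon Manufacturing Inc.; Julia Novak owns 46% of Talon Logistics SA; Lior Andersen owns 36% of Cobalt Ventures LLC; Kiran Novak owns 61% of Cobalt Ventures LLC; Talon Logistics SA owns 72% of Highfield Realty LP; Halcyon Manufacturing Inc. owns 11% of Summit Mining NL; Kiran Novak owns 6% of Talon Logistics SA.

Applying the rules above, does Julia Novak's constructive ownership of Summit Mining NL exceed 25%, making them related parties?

By sibling attribution (R3), Julia Novak is treated as also owning Kiran Novak's interest in Talon Logistics SA, giving 46% + 6% = 52%.
By sibling attribution (R3), Julia Novak is treated as owning Kiran Novak's 61% interest in Cobalt Ventures LLC.
Chain via Talon Logistics SA → Highfield Realty LP (R2): 52% × 72% × 53% = 19.8432% of Summit Mining NL.
Chain via Cobalt Ventures LLC → Halcyon Manufacturing Inc. (R2): 61% × 16% × 11% = 1.0736% of Summit Mining NL.
Aggregating (R1): 19.8432% + 1.0736% = 20.9168%.
20.9168% does not exceed the 25% threshold, so Julia is not a related party to Summit Mining NL.

No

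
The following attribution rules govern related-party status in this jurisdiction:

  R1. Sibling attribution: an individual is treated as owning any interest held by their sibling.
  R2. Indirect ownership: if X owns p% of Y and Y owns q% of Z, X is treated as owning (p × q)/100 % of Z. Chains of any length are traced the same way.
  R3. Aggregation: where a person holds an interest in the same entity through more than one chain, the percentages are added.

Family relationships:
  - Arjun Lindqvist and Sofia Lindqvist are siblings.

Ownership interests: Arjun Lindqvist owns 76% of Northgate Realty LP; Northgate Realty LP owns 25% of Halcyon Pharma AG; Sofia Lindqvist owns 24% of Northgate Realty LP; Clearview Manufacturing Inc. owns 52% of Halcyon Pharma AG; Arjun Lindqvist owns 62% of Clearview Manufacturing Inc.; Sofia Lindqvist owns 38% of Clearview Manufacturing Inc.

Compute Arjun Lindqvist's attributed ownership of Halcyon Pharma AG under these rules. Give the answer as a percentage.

By sibling attribution (R1), Arjun Lindqvist is treated as also owning Sofia Lindqvist's interest in Clearview Manufacturing Inc, giving 62% + 38% = 100%.
By sibling attribution (R1), Arjun Lindqvist is treated as also owning Sofia Lindqvist's interest in Northgate Realty LP, giving 76% + 24% = 100%.
Chain via Clearview Manufacturing Inc. (R2): 100% × 52% = 52% of Halcyon Pharma AG.
Chain via Northgate Realty LP (R2): 100% × 25% = 25% of Halcyon Pharma AG.
Aggregating (R3): 52% + 25% = 77%.

77%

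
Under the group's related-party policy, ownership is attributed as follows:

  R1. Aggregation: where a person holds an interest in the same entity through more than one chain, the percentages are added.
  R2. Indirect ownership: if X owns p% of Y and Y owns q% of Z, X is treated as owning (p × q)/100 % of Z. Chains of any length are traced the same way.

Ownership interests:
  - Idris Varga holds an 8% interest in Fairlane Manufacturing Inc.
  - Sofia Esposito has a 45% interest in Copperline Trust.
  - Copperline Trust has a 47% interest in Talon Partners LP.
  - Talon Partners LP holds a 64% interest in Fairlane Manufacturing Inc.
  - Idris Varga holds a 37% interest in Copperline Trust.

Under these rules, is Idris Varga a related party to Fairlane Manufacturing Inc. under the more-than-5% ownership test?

Yes

Chain via Copperline Trust → Talon Partners LP (R2): 37% × 47% × 64% = 11.1296% of Fairlane Manufacturing Inc.
Direct interest in Fairlane Manufacturing Inc: 8%.
Aggregating (R1): 11.1296% + 8% = 19.1296%.
19.1296% exceeds the 5% threshold, so Idris is a related party to Fairlane Manufacturing Inc.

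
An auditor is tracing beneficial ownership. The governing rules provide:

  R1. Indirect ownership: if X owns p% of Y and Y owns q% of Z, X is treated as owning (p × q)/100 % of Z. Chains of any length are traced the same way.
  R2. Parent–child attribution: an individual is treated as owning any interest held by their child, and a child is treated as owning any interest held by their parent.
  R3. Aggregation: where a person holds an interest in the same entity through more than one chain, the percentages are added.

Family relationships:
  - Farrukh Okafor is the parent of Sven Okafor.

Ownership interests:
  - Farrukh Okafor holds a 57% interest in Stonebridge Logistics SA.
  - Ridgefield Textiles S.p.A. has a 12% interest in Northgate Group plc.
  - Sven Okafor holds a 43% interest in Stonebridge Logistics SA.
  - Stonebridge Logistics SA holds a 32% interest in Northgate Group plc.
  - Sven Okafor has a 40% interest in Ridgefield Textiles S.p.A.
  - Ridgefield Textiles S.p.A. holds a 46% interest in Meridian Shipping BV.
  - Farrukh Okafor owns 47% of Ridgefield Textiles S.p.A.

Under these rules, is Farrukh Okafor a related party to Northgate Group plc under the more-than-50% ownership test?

By parent–child attribution (R2), Farrukh Okafor is treated as also owning Sven Okafor's interest in Ridgefield Textiles S.p.A, giving 47% + 40% = 87%.
By parent–child attribution (R2), Farrukh Okafor is treated as also owning Sven Okafor's interest in Stonebridge Logistics SA, giving 57% + 43% = 100%.
Chain via Ridgefield Textiles S.p.A. (R1): 87% × 12% = 10.44% of Northgate Group plc.
Chain via Stonebridge Logistics SA (R1): 100% × 32% = 32% of Northgate Group plc.
Aggregating (R3): 10.44% + 32% = 42.44%.
42.44% does not exceed the 50% threshold, so Farrukh is not a related party to Northgate Group plc.

No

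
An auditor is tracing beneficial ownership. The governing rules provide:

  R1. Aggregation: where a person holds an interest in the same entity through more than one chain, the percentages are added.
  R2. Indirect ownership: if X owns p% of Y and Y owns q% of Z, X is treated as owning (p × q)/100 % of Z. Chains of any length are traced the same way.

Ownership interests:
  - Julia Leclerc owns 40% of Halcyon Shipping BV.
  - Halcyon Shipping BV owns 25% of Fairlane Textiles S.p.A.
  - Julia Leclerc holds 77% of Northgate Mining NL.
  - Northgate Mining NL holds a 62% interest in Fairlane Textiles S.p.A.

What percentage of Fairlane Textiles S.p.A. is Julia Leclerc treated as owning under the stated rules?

57.74%

Chain via Halcyon Shipping BV (R2): 40% × 25% = 10% of Fairlane Textiles S.p.A.
Chain via Northgate Mining NL (R2): 77% × 62% = 47.74% of Fairlane Textiles S.p.A.
Aggregating (R1): 10% + 47.74% = 57.74%.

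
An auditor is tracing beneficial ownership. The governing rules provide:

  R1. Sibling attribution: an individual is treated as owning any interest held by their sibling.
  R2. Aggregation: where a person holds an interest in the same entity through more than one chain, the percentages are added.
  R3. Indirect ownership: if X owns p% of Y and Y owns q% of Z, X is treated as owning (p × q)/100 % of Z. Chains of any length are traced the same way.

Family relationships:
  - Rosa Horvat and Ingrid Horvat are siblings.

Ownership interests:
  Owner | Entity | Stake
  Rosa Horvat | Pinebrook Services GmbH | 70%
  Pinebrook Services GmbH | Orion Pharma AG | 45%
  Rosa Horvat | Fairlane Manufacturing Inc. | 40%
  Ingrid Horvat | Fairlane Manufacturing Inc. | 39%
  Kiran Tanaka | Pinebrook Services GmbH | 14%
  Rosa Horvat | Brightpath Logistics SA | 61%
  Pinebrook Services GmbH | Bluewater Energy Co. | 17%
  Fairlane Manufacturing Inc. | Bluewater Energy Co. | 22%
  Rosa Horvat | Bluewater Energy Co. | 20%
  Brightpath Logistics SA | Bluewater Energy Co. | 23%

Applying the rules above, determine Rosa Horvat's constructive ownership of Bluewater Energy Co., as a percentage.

By sibling attribution (R1), Rosa Horvat is treated as also owning Ingrid Horvat's interest in Fairlane Manufacturing Inc, giving 40% + 39% = 79%.
Chain via Fairlane Manufacturing Inc. (R3): 79% × 22% = 17.38% of Bluewater Energy Co.
Chain via Brightpath Logistics SA (R3): 61% × 23% = 14.03% of Bluewater Energy Co.
Chain via Pinebrook Services GmbH (R3): 70% × 17% = 11.9% of Bluewater Energy Co.
Direct interest in Bluewater Energy Co: 20%.
Aggregating (R2): 17.38% + 14.03% + 11.9% + 20% = 63.31%.

63.31%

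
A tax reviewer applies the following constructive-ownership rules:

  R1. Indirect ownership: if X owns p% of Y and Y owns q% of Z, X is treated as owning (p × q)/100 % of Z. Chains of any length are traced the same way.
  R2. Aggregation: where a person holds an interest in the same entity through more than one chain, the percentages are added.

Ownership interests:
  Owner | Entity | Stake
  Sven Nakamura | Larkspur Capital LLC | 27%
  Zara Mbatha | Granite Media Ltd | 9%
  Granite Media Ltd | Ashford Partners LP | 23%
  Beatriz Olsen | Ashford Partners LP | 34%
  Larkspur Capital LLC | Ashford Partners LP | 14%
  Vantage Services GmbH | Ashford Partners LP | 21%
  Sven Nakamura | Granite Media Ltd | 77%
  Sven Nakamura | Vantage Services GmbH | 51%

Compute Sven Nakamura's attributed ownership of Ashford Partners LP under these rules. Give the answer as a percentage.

Chain via Vantage Services GmbH (R1): 51% × 21% = 10.71% of Ashford Partners LP.
Chain via Larkspur Capital LLC (R1): 27% × 14% = 3.78% of Ashford Partners LP.
Chain via Granite Media Ltd (R1): 77% × 23% = 17.71% of Ashford Partners LP.
Aggregating (R2): 10.71% + 3.78% + 17.71% = 32.2%.

32.2%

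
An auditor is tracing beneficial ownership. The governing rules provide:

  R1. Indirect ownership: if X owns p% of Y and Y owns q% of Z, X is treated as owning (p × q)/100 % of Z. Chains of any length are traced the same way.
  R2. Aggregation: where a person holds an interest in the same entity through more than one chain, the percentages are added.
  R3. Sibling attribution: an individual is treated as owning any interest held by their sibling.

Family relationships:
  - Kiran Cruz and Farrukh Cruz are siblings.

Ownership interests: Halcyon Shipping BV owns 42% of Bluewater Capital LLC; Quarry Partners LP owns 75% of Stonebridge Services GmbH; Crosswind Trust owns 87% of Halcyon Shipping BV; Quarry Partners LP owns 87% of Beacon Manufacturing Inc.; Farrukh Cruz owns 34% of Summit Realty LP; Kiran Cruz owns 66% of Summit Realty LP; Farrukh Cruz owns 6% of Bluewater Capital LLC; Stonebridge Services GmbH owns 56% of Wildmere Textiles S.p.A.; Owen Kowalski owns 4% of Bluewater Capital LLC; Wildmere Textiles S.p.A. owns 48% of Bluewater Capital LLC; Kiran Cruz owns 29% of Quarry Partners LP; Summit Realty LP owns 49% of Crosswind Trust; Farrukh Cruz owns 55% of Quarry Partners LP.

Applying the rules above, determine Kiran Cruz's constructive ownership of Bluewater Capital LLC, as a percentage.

40.839%

By sibling attribution (R3), Kiran Cruz is treated as also owning Farrukh Cruz's interest in Quarry Partners LP, giving 29% + 55% = 84%.
By sibling attribution (R3), Kiran Cruz is treated as also owning Farrukh Cruz's interest in Summit Realty LP, giving 66% + 34% = 100%.
By sibling attribution (R3), Kiran Cruz is treated as owning Farrukh Cruz's 6% interest in Bluewater Capital LLC.
Chain via Quarry Partners LP → Stonebridge Services GmbH → Wildmere Textiles S.p.A. (R1): 84% × 75% × 56% × 48% = 16.9344% of Bluewater Capital LLC.
Chain via Summit Realty LP → Crosswind Trust → Halcyon Shipping BV (R1): 100% × 49% × 87% × 42% = 17.9046% of Bluewater Capital LLC.
Direct interest in Bluewater Capital LLC: 6%.
Aggregating (R2): 16.9344% + 17.9046% + 6% = 40.839%.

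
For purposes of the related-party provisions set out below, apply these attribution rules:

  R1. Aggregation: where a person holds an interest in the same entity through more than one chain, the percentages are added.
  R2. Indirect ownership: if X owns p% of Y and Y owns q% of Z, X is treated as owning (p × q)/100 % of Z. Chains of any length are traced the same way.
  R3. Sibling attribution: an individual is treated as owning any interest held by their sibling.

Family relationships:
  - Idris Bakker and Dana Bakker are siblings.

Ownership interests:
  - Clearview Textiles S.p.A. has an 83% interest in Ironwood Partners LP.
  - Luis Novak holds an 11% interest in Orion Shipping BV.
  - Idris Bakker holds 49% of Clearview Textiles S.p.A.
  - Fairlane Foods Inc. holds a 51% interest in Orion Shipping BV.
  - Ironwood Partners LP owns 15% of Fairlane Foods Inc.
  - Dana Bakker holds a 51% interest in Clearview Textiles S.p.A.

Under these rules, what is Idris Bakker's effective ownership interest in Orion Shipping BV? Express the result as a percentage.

By sibling attribution (R3), Idris Bakker is treated as also owning Dana Bakker's interest in Clearview Textiles S.p.A, giving 49% + 51% = 100%.
Chain via Clearview Textiles S.p.A. → Ironwood Partners LP → Fairlane Foods Inc. (R2): 100% × 83% × 15% × 51% = 6.3495% of Orion Shipping BV.

6.3495%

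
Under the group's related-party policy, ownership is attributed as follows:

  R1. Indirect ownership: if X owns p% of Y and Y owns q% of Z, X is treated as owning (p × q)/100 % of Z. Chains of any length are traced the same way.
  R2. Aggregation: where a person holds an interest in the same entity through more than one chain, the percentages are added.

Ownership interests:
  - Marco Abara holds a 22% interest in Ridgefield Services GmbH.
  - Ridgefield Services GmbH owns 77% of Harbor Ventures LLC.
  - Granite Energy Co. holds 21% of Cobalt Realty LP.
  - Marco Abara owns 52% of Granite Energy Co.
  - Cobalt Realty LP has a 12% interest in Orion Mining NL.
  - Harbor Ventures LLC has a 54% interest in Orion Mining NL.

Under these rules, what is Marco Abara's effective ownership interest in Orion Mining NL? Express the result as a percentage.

10.458%

Chain via Granite Energy Co. → Cobalt Realty LP (R1): 52% × 21% × 12% = 1.3104% of Orion Mining NL.
Chain via Ridgefield Services GmbH → Harbor Ventures LLC (R1): 22% × 77% × 54% = 9.1476% of Orion Mining NL.
Aggregating (R2): 1.3104% + 9.1476% = 10.458%.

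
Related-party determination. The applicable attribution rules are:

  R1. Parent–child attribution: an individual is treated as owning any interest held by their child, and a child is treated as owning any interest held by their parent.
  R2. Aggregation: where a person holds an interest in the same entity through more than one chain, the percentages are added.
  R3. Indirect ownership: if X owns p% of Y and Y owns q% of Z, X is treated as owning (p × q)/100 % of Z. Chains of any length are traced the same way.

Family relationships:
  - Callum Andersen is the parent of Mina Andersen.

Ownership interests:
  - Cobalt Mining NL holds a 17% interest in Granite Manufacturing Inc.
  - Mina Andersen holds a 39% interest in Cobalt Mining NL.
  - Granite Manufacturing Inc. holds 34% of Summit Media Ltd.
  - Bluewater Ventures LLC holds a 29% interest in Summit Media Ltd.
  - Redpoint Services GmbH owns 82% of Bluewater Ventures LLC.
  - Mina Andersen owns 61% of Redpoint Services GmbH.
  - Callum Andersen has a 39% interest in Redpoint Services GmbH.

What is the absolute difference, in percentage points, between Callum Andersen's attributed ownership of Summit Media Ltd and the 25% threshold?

By parent–child attribution (R1), Callum Andersen is treated as also owning Mina Andersen's interest in Redpoint Services GmbH, giving 39% + 61% = 100%.
By parent–child attribution (R1), Callum Andersen is treated as owning Mina Andersen's 39% interest in Cobalt Mining NL.
Chain via Redpoint Services GmbH → Bluewater Ventures LLC (R3): 100% × 82% × 29% = 23.78% of Summit Media Ltd.
Chain via Cobalt Mining NL → Granite Manufacturing Inc. (R3): 39% × 17% × 34% = 2.2542% of Summit Media Ltd.
Aggregating (R2): 23.78% + 2.2542% = 26.0342%.
26.0342% exceeds the 25% threshold by 1.0342 percentage points.

1.0342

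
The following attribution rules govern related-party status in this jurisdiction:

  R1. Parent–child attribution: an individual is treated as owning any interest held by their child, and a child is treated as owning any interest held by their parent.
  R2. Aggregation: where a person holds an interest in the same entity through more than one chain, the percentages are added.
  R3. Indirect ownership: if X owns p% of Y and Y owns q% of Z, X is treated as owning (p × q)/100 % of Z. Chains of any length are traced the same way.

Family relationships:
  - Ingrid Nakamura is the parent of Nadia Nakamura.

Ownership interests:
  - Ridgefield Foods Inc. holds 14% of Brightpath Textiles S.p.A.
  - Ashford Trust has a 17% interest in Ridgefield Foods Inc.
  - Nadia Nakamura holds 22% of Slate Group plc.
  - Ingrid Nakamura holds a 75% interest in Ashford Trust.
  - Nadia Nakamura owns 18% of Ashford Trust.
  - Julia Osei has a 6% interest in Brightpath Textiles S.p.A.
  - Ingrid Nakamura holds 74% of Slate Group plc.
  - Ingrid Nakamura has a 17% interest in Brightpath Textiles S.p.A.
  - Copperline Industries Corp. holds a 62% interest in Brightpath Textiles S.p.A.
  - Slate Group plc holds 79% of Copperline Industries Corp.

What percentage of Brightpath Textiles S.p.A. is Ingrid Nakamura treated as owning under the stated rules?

66.2342%

By parent–child attribution (R1), Ingrid Nakamura is treated as also owning Nadia Nakamura's interest in Slate Group plc, giving 74% + 22% = 96%.
By parent–child attribution (R1), Ingrid Nakamura is treated as also owning Nadia Nakamura's interest in Ashford Trust, giving 75% + 18% = 93%.
Chain via Slate Group plc → Copperline Industries Corp. (R3): 96% × 79% × 62% = 47.0208% of Brightpath Textiles S.p.A.
Chain via Ashford Trust → Ridgefield Foods Inc. (R3): 93% × 17% × 14% = 2.2134% of Brightpath Textiles S.p.A.
Direct interest in Brightpath Textiles S.p.A: 17%.
Aggregating (R2): 47.0208% + 2.2134% + 17% = 66.2342%.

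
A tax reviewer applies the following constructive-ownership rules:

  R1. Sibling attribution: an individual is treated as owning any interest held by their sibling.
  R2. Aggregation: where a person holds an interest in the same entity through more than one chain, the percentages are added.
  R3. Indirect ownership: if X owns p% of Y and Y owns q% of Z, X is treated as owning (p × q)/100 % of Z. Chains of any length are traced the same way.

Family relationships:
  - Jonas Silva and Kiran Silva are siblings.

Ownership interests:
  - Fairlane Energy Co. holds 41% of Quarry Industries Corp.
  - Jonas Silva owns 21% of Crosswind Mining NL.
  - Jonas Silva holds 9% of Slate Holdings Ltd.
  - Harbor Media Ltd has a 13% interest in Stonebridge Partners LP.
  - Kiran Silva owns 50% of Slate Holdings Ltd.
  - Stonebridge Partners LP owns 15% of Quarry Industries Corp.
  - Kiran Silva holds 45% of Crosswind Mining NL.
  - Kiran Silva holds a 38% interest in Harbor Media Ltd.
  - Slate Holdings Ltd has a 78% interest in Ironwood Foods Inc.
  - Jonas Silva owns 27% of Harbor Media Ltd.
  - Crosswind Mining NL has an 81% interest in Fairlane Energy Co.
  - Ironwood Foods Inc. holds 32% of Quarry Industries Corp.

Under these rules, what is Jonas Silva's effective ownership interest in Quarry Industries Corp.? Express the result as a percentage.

37.9125%

By sibling attribution (R1), Jonas Silva is treated as also owning Kiran Silva's interest in Crosswind Mining NL, giving 21% + 45% = 66%.
By sibling attribution (R1), Jonas Silva is treated as also owning Kiran Silva's interest in Slate Holdings Ltd, giving 9% + 50% = 59%.
By sibling attribution (R1), Jonas Silva is treated as also owning Kiran Silva's interest in Harbor Media Ltd, giving 27% + 38% = 65%.
Chain via Crosswind Mining NL → Fairlane Energy Co. (R3): 66% × 81% × 41% = 21.9186% of Quarry Industries Corp.
Chain via Slate Holdings Ltd → Ironwood Foods Inc. (R3): 59% × 78% × 32% = 14.7264% of Quarry Industries Corp.
Chain via Harbor Media Ltd → Stonebridge Partners LP (R3): 65% × 13% × 15% = 1.2675% of Quarry Industries Corp.
Aggregating (R2): 21.9186% + 14.7264% + 1.2675% = 37.9125%.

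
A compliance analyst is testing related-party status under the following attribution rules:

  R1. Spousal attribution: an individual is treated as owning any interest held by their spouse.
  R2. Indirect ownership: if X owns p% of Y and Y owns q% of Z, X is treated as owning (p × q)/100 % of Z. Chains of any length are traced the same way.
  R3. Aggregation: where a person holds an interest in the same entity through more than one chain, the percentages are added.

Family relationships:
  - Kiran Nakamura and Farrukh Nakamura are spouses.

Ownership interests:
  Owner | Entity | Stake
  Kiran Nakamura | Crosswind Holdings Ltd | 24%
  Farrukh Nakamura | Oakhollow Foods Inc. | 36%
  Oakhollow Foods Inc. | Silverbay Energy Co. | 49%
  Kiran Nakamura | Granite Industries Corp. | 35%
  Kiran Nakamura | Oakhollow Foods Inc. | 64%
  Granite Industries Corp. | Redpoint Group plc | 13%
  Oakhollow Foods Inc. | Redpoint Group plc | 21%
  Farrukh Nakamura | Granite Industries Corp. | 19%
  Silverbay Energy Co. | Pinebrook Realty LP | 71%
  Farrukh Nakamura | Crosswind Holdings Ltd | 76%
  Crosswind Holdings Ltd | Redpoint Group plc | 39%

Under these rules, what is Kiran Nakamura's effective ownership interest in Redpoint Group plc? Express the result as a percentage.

67.02%

By spousal attribution (R1), Kiran Nakamura is treated as also owning Farrukh Nakamura's interest in Oakhollow Foods Inc, giving 64% + 36% = 100%.
By spousal attribution (R1), Kiran Nakamura is treated as also owning Farrukh Nakamura's interest in Granite Industries Corp, giving 35% + 19% = 54%.
By spousal attribution (R1), Kiran Nakamura is treated as also owning Farrukh Nakamura's interest in Crosswind Holdings Ltd, giving 24% + 76% = 100%.
Chain via Oakhollow Foods Inc. (R2): 100% × 21% = 21% of Redpoint Group plc.
Chain via Granite Industries Corp. (R2): 54% × 13% = 7.02% of Redpoint Group plc.
Chain via Crosswind Holdings Ltd (R2): 100% × 39% = 39% of Redpoint Group plc.
Aggregating (R3): 21% + 7.02% + 39% = 67.02%.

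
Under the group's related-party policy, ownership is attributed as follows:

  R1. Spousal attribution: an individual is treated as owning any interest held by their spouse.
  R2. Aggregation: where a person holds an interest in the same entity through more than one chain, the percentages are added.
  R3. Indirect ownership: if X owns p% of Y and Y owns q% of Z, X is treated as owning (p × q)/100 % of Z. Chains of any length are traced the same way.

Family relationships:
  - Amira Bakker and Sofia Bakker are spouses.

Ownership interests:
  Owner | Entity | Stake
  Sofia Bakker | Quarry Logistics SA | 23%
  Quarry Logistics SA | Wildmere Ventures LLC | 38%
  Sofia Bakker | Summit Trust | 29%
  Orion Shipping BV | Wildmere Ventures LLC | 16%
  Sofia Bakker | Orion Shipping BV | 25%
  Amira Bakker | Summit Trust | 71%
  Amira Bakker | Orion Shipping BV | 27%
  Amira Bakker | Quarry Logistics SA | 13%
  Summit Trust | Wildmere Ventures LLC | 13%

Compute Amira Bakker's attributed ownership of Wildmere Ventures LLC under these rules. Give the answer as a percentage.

35%

By spousal attribution (R1), Amira Bakker is treated as also owning Sofia Bakker's interest in Summit Trust, giving 71% + 29% = 100%.
By spousal attribution (R1), Amira Bakker is treated as also owning Sofia Bakker's interest in Quarry Logistics SA, giving 13% + 23% = 36%.
By spousal attribution (R1), Amira Bakker is treated as also owning Sofia Bakker's interest in Orion Shipping BV, giving 27% + 25% = 52%.
Chain via Summit Trust (R3): 100% × 13% = 13% of Wildmere Ventures LLC.
Chain via Quarry Logistics SA (R3): 36% × 38% = 13.68% of Wildmere Ventures LLC.
Chain via Orion Shipping BV (R3): 52% × 16% = 8.32% of Wildmere Ventures LLC.
Aggregating (R2): 13% + 13.68% + 8.32% = 35%.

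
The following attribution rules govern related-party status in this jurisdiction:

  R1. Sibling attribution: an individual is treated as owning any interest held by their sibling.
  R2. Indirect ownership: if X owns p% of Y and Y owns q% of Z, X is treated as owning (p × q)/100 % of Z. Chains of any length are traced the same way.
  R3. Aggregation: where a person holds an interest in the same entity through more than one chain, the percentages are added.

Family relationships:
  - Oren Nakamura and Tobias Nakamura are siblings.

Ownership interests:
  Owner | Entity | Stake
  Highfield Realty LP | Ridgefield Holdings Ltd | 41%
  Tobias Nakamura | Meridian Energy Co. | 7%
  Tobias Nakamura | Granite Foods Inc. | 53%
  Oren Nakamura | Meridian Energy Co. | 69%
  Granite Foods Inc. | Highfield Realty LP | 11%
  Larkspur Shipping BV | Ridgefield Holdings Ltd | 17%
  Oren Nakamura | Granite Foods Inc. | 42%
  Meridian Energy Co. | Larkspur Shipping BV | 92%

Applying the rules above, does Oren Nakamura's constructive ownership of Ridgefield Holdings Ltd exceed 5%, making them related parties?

Yes

By sibling attribution (R1), Oren Nakamura is treated as also owning Tobias Nakamura's interest in Meridian Energy Co, giving 69% + 7% = 76%.
By sibling attribution (R1), Oren Nakamura is treated as also owning Tobias Nakamura's interest in Granite Foods Inc, giving 42% + 53% = 95%.
Chain via Meridian Energy Co. → Larkspur Shipping BV (R2): 76% × 92% × 17% = 11.8864% of Ridgefield Holdings Ltd.
Chain via Granite Foods Inc. → Highfield Realty LP (R2): 95% × 11% × 41% = 4.2845% of Ridgefield Holdings Ltd.
Aggregating (R3): 11.8864% + 4.2845% = 16.1709%.
16.1709% exceeds the 5% threshold, so Oren is a related party to Ridgefield Holdings Ltd.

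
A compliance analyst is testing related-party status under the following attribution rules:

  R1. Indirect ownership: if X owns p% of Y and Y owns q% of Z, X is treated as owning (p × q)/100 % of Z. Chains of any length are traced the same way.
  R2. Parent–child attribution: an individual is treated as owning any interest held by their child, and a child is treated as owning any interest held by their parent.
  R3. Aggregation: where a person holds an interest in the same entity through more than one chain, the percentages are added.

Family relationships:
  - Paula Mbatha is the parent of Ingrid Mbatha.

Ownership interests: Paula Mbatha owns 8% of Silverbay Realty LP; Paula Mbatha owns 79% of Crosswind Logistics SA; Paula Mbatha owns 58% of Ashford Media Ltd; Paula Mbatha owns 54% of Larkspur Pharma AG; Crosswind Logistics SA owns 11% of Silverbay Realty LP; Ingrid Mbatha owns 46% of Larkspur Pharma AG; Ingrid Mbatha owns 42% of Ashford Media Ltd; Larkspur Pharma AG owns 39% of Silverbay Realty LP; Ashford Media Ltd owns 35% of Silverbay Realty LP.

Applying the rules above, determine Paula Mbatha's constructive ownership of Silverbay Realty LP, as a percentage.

90.69%

By parent–child attribution (R2), Paula Mbatha is treated as also owning Ingrid Mbatha's interest in Ashford Media Ltd, giving 58% + 42% = 100%.
By parent–child attribution (R2), Paula Mbatha is treated as also owning Ingrid Mbatha's interest in Larkspur Pharma AG, giving 54% + 46% = 100%.
Chain via Ashford Media Ltd (R1): 100% × 35% = 35% of Silverbay Realty LP.
Chain via Crosswind Logistics SA (R1): 79% × 11% = 8.69% of Silverbay Realty LP.
Chain via Larkspur Pharma AG (R1): 100% × 39% = 39% of Silverbay Realty LP.
Direct interest in Silverbay Realty LP: 8%.
Aggregating (R3): 35% + 8.69% + 39% + 8% = 90.69%.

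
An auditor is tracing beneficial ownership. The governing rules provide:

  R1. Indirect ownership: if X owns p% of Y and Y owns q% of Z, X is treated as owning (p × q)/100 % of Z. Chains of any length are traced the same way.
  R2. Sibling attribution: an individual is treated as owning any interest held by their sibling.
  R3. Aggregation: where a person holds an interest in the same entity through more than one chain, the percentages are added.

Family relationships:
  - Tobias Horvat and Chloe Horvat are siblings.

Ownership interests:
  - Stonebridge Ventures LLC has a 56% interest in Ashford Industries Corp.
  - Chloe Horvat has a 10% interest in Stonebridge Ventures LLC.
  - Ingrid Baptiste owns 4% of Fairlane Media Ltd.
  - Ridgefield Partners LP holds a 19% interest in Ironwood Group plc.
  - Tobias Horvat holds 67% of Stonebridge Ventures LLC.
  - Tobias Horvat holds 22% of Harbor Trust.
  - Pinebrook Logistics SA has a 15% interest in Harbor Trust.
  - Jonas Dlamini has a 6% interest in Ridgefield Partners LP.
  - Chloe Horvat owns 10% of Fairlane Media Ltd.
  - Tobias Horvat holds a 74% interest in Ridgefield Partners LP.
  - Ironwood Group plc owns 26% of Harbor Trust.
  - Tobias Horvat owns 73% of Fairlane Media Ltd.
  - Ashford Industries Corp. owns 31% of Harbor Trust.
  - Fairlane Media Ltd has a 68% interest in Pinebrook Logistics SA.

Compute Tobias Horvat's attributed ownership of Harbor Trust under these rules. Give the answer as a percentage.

47.4888%

By sibling attribution (R2), Tobias Horvat is treated as also owning Chloe Horvat's interest in Stonebridge Ventures LLC, giving 67% + 10% = 77%.
By sibling attribution (R2), Tobias Horvat is treated as also owning Chloe Horvat's interest in Fairlane Media Ltd, giving 73% + 10% = 83%.
Chain via Stonebridge Ventures LLC → Ashford Industries Corp. (R1): 77% × 56% × 31% = 13.3672% of Harbor Trust.
Chain via Ridgefield Partners LP → Ironwood Group plc (R1): 74% × 19% × 26% = 3.6556% of Harbor Trust.
Chain via Fairlane Media Ltd → Pinebrook Logistics SA (R1): 83% × 68% × 15% = 8.466% of Harbor Trust.
Direct interest in Harbor Trust: 22%.
Aggregating (R3): 13.3672% + 3.6556% + 8.466% + 22% = 47.4888%.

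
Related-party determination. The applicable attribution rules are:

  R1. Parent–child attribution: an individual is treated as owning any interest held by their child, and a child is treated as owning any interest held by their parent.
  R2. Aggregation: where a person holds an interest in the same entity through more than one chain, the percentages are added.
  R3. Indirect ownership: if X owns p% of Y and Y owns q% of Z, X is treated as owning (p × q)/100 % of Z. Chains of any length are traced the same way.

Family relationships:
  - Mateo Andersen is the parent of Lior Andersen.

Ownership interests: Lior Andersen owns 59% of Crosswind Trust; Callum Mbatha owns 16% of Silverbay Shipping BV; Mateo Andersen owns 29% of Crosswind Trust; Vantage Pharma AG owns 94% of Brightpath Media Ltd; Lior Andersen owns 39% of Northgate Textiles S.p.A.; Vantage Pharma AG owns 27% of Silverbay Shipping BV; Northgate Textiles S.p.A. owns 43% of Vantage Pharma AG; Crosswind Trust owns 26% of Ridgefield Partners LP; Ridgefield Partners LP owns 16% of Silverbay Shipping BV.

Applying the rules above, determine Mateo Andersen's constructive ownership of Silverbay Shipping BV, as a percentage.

8.1887%

By parent–child attribution (R1), Mateo Andersen is treated as also owning Lior Andersen's interest in Crosswind Trust, giving 29% + 59% = 88%.
By parent–child attribution (R1), Mateo Andersen is treated as owning Lior Andersen's 39% interest in Northgate Textiles S.p.A.
Chain via Crosswind Trust → Ridgefield Partners LP (R3): 88% × 26% × 16% = 3.6608% of Silverbay Shipping BV.
Chain via Northgate Textiles S.p.A. → Vantage Pharma AG (R3): 39% × 43% × 27% = 4.5279% of Silverbay Shipping BV.
Aggregating (R2): 3.6608% + 4.5279% = 8.1887%.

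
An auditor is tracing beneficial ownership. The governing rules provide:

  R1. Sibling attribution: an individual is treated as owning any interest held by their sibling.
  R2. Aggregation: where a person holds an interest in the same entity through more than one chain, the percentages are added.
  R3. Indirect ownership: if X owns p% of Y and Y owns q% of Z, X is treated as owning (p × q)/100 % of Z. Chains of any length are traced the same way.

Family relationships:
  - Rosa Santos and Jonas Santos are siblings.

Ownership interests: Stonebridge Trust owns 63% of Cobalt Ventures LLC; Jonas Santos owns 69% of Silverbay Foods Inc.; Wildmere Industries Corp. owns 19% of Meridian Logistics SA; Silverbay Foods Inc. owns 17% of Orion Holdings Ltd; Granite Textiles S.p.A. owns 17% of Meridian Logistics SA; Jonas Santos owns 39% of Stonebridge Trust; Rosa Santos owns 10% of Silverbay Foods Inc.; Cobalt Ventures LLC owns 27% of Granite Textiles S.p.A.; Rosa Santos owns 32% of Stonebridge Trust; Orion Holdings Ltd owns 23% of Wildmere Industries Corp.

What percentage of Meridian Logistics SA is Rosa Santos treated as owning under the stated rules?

2.639998%

By sibling attribution (R1), Rosa Santos is treated as also owning Jonas Santos's interest in Silverbay Foods Inc, giving 10% + 69% = 79%.
By sibling attribution (R1), Rosa Santos is treated as also owning Jonas Santos's interest in Stonebridge Trust, giving 32% + 39% = 71%.
Chain via Silverbay Foods Inc. → Orion Holdings Ltd → Wildmere Industries Corp. (R3): 79% × 17% × 23% × 19% = 0.586891% of Meridian Logistics SA.
Chain via Stonebridge Trust → Cobalt Ventures LLC → Granite Textiles S.p.A. (R3): 71% × 63% × 27% × 17% = 2.053107% of Meridian Logistics SA.
Aggregating (R2): 0.586891% + 2.053107% = 2.639998%.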